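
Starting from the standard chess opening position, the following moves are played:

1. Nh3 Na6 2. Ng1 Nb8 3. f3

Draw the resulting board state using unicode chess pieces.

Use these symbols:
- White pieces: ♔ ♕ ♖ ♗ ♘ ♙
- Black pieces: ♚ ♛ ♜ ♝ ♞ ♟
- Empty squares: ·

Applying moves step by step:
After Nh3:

♜ ♞ ♝ ♛ ♚ ♝ ♞ ♜
♟ ♟ ♟ ♟ ♟ ♟ ♟ ♟
· · · · · · · ·
· · · · · · · ·
· · · · · · · ·
· · · · · · · ♘
♙ ♙ ♙ ♙ ♙ ♙ ♙ ♙
♖ ♘ ♗ ♕ ♔ ♗ · ♖


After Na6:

♜ · ♝ ♛ ♚ ♝ ♞ ♜
♟ ♟ ♟ ♟ ♟ ♟ ♟ ♟
♞ · · · · · · ·
· · · · · · · ·
· · · · · · · ·
· · · · · · · ♘
♙ ♙ ♙ ♙ ♙ ♙ ♙ ♙
♖ ♘ ♗ ♕ ♔ ♗ · ♖


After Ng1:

♜ · ♝ ♛ ♚ ♝ ♞ ♜
♟ ♟ ♟ ♟ ♟ ♟ ♟ ♟
♞ · · · · · · ·
· · · · · · · ·
· · · · · · · ·
· · · · · · · ·
♙ ♙ ♙ ♙ ♙ ♙ ♙ ♙
♖ ♘ ♗ ♕ ♔ ♗ ♘ ♖


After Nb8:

♜ ♞ ♝ ♛ ♚ ♝ ♞ ♜
♟ ♟ ♟ ♟ ♟ ♟ ♟ ♟
· · · · · · · ·
· · · · · · · ·
· · · · · · · ·
· · · · · · · ·
♙ ♙ ♙ ♙ ♙ ♙ ♙ ♙
♖ ♘ ♗ ♕ ♔ ♗ ♘ ♖


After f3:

♜ ♞ ♝ ♛ ♚ ♝ ♞ ♜
♟ ♟ ♟ ♟ ♟ ♟ ♟ ♟
· · · · · · · ·
· · · · · · · ·
· · · · · · · ·
· · · · · ♙ · ·
♙ ♙ ♙ ♙ ♙ · ♙ ♙
♖ ♘ ♗ ♕ ♔ ♗ ♘ ♖



  a b c d e f g h
  ─────────────────
8│♜ ♞ ♝ ♛ ♚ ♝ ♞ ♜│8
7│♟ ♟ ♟ ♟ ♟ ♟ ♟ ♟│7
6│· · · · · · · ·│6
5│· · · · · · · ·│5
4│· · · · · · · ·│4
3│· · · · · ♙ · ·│3
2│♙ ♙ ♙ ♙ ♙ · ♙ ♙│2
1│♖ ♘ ♗ ♕ ♔ ♗ ♘ ♖│1
  ─────────────────
  a b c d e f g h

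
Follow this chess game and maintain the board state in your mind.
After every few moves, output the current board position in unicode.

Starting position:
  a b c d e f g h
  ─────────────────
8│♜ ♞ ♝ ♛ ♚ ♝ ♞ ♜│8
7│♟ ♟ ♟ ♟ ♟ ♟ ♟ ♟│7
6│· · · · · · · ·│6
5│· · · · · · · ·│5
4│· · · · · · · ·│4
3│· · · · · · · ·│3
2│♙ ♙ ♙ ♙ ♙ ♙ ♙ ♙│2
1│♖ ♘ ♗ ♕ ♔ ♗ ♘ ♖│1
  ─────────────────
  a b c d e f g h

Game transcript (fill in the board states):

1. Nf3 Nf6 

  a b c d e f g h
  ─────────────────
8│♜ ♞ ♝ ♛ ♚ ♝ · ♜│8
7│♟ ♟ ♟ ♟ ♟ ♟ ♟ ♟│7
6│· · · · · ♞ · ·│6
5│· · · · · · · ·│5
4│· · · · · · · ·│4
3│· · · · · ♘ · ·│3
2│♙ ♙ ♙ ♙ ♙ ♙ ♙ ♙│2
1│♖ ♘ ♗ ♕ ♔ ♗ · ♖│1
  ─────────────────
  a b c d e f g h

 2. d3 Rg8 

  a b c d e f g h
  ─────────────────
8│♜ ♞ ♝ ♛ ♚ ♝ ♜ ·│8
7│♟ ♟ ♟ ♟ ♟ ♟ ♟ ♟│7
6│· · · · · ♞ · ·│6
5│· · · · · · · ·│5
4│· · · · · · · ·│4
3│· · · ♙ · ♘ · ·│3
2│♙ ♙ ♙ · ♙ ♙ ♙ ♙│2
1│♖ ♘ ♗ ♕ ♔ ♗ · ♖│1
  ─────────────────
  a b c d e f g h

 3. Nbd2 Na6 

  a b c d e f g h
  ─────────────────
8│♜ · ♝ ♛ ♚ ♝ ♜ ·│8
7│♟ ♟ ♟ ♟ ♟ ♟ ♟ ♟│7
6│♞ · · · · ♞ · ·│6
5│· · · · · · · ·│5
4│· · · · · · · ·│4
3│· · · ♙ · ♘ · ·│3
2│♙ ♙ ♙ ♘ ♙ ♙ ♙ ♙│2
1│♖ · ♗ ♕ ♔ ♗ · ♖│1
  ─────────────────
  a b c d e f g h

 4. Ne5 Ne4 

  a b c d e f g h
  ─────────────────
8│♜ · ♝ ♛ ♚ ♝ ♜ ·│8
7│♟ ♟ ♟ ♟ ♟ ♟ ♟ ♟│7
6│♞ · · · · · · ·│6
5│· · · · ♘ · · ·│5
4│· · · · ♞ · · ·│4
3│· · · ♙ · · · ·│3
2│♙ ♙ ♙ ♘ ♙ ♙ ♙ ♙│2
1│♖ · ♗ ♕ ♔ ♗ · ♖│1
  ─────────────────
  a b c d e f g h



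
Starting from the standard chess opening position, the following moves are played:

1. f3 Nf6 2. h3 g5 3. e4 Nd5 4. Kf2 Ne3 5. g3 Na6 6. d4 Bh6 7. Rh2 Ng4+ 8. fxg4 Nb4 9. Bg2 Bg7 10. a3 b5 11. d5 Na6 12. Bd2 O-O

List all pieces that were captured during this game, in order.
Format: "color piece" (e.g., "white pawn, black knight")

Tracking captures:
  fxg4: captured black knight

black knight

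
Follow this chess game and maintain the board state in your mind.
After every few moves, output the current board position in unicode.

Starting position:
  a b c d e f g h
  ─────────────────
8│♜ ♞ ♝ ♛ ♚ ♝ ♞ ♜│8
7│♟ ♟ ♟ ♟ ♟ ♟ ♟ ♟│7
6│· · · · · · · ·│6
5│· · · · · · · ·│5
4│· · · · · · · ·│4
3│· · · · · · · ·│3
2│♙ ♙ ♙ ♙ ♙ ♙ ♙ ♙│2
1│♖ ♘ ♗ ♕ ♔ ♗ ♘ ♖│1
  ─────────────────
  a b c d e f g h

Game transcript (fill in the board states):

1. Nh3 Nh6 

  a b c d e f g h
  ─────────────────
8│♜ ♞ ♝ ♛ ♚ ♝ · ♜│8
7│♟ ♟ ♟ ♟ ♟ ♟ ♟ ♟│7
6│· · · · · · · ♞│6
5│· · · · · · · ·│5
4│· · · · · · · ·│4
3│· · · · · · · ♘│3
2│♙ ♙ ♙ ♙ ♙ ♙ ♙ ♙│2
1│♖ ♘ ♗ ♕ ♔ ♗ · ♖│1
  ─────────────────
  a b c d e f g h

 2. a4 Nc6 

  a b c d e f g h
  ─────────────────
8│♜ · ♝ ♛ ♚ ♝ · ♜│8
7│♟ ♟ ♟ ♟ ♟ ♟ ♟ ♟│7
6│· · ♞ · · · · ♞│6
5│· · · · · · · ·│5
4│♙ · · · · · · ·│4
3│· · · · · · · ♘│3
2│· ♙ ♙ ♙ ♙ ♙ ♙ ♙│2
1│♖ ♘ ♗ ♕ ♔ ♗ · ♖│1
  ─────────────────
  a b c d e f g h

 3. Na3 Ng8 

  a b c d e f g h
  ─────────────────
8│♜ · ♝ ♛ ♚ ♝ ♞ ♜│8
7│♟ ♟ ♟ ♟ ♟ ♟ ♟ ♟│7
6│· · ♞ · · · · ·│6
5│· · · · · · · ·│5
4│♙ · · · · · · ·│4
3│♘ · · · · · · ♘│3
2│· ♙ ♙ ♙ ♙ ♙ ♙ ♙│2
1│♖ · ♗ ♕ ♔ ♗ · ♖│1
  ─────────────────
  a b c d e f g h

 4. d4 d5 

  a b c d e f g h
  ─────────────────
8│♜ · ♝ ♛ ♚ ♝ ♞ ♜│8
7│♟ ♟ ♟ · ♟ ♟ ♟ ♟│7
6│· · ♞ · · · · ·│6
5│· · · ♟ · · · ·│5
4│♙ · · ♙ · · · ·│4
3│♘ · · · · · · ♘│3
2│· ♙ ♙ · ♙ ♙ ♙ ♙│2
1│♖ · ♗ ♕ ♔ ♗ · ♖│1
  ─────────────────
  a b c d e f g h

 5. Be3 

  a b c d e f g h
  ─────────────────
8│♜ · ♝ ♛ ♚ ♝ ♞ ♜│8
7│♟ ♟ ♟ · ♟ ♟ ♟ ♟│7
6│· · ♞ · · · · ·│6
5│· · · ♟ · · · ·│5
4│♙ · · ♙ · · · ·│4
3│♘ · · · ♗ · · ♘│3
2│· ♙ ♙ · ♙ ♙ ♙ ♙│2
1│♖ · · ♕ ♔ ♗ · ♖│1
  ─────────────────
  a b c d e f g h


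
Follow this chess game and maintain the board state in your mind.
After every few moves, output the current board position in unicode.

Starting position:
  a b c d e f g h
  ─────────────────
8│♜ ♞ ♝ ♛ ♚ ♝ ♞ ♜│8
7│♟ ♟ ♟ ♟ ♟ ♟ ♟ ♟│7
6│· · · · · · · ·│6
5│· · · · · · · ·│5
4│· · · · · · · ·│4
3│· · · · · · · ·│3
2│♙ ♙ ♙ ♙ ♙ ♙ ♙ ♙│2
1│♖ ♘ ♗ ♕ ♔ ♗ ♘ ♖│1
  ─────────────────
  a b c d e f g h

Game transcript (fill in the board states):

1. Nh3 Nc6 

  a b c d e f g h
  ─────────────────
8│♜ · ♝ ♛ ♚ ♝ ♞ ♜│8
7│♟ ♟ ♟ ♟ ♟ ♟ ♟ ♟│7
6│· · ♞ · · · · ·│6
5│· · · · · · · ·│5
4│· · · · · · · ·│4
3│· · · · · · · ♘│3
2│♙ ♙ ♙ ♙ ♙ ♙ ♙ ♙│2
1│♖ ♘ ♗ ♕ ♔ ♗ · ♖│1
  ─────────────────
  a b c d e f g h

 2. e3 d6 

  a b c d e f g h
  ─────────────────
8│♜ · ♝ ♛ ♚ ♝ ♞ ♜│8
7│♟ ♟ ♟ · ♟ ♟ ♟ ♟│7
6│· · ♞ ♟ · · · ·│6
5│· · · · · · · ·│5
4│· · · · · · · ·│4
3│· · · · ♙ · · ♘│3
2│♙ ♙ ♙ ♙ · ♙ ♙ ♙│2
1│♖ ♘ ♗ ♕ ♔ ♗ · ♖│1
  ─────────────────
  a b c d e f g h

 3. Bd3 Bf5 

  a b c d e f g h
  ─────────────────
8│♜ · · ♛ ♚ ♝ ♞ ♜│8
7│♟ ♟ ♟ · ♟ ♟ ♟ ♟│7
6│· · ♞ ♟ · · · ·│6
5│· · · · · ♝ · ·│5
4│· · · · · · · ·│4
3│· · · ♗ ♙ · · ♘│3
2│♙ ♙ ♙ ♙ · ♙ ♙ ♙│2
1│♖ ♘ ♗ ♕ ♔ · · ♖│1
  ─────────────────
  a b c d e f g h

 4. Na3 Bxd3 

  a b c d e f g h
  ─────────────────
8│♜ · · ♛ ♚ ♝ ♞ ♜│8
7│♟ ♟ ♟ · ♟ ♟ ♟ ♟│7
6│· · ♞ ♟ · · · ·│6
5│· · · · · · · ·│5
4│· · · · · · · ·│4
3│♘ · · ♝ ♙ · · ♘│3
2│♙ ♙ ♙ ♙ · ♙ ♙ ♙│2
1│♖ · ♗ ♕ ♔ · · ♖│1
  ─────────────────
  a b c d e f g h



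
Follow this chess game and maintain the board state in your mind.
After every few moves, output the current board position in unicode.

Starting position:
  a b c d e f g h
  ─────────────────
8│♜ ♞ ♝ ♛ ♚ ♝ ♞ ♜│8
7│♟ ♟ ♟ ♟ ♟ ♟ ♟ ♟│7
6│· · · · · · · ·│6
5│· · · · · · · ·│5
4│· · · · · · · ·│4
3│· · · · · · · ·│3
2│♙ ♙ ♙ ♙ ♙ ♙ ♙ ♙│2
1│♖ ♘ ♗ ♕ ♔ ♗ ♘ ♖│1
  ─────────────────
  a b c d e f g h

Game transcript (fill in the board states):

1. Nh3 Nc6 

  a b c d e f g h
  ─────────────────
8│♜ · ♝ ♛ ♚ ♝ ♞ ♜│8
7│♟ ♟ ♟ ♟ ♟ ♟ ♟ ♟│7
6│· · ♞ · · · · ·│6
5│· · · · · · · ·│5
4│· · · · · · · ·│4
3│· · · · · · · ♘│3
2│♙ ♙ ♙ ♙ ♙ ♙ ♙ ♙│2
1│♖ ♘ ♗ ♕ ♔ ♗ · ♖│1
  ─────────────────
  a b c d e f g h

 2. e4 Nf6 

  a b c d e f g h
  ─────────────────
8│♜ · ♝ ♛ ♚ ♝ · ♜│8
7│♟ ♟ ♟ ♟ ♟ ♟ ♟ ♟│7
6│· · ♞ · · ♞ · ·│6
5│· · · · · · · ·│5
4│· · · · ♙ · · ·│4
3│· · · · · · · ♘│3
2│♙ ♙ ♙ ♙ · ♙ ♙ ♙│2
1│♖ ♘ ♗ ♕ ♔ ♗ · ♖│1
  ─────────────────
  a b c d e f g h

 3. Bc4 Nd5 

  a b c d e f g h
  ─────────────────
8│♜ · ♝ ♛ ♚ ♝ · ♜│8
7│♟ ♟ ♟ ♟ ♟ ♟ ♟ ♟│7
6│· · ♞ · · · · ·│6
5│· · · ♞ · · · ·│5
4│· · ♗ · ♙ · · ·│4
3│· · · · · · · ♘│3
2│♙ ♙ ♙ ♙ · ♙ ♙ ♙│2
1│♖ ♘ ♗ ♕ ♔ · · ♖│1
  ─────────────────
  a b c d e f g h



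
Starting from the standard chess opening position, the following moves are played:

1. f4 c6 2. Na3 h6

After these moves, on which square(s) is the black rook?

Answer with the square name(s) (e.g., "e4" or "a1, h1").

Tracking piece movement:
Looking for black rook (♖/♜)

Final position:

  a b c d e f g h
  ─────────────────
8│♜ ♞ ♝ ♛ ♚ ♝ ♞ ♜│8
7│♟ ♟ · ♟ ♟ ♟ ♟ ·│7
6│· · ♟ · · · · ♟│6
5│· · · · · · · ·│5
4│· · · · · ♙ · ·│4
3│♘ · · · · · · ·│3
2│♙ ♙ ♙ ♙ ♙ · ♙ ♙│2
1│♖ · ♗ ♕ ♔ ♗ ♘ ♖│1
  ─────────────────
  a b c d e f g h


a8, h8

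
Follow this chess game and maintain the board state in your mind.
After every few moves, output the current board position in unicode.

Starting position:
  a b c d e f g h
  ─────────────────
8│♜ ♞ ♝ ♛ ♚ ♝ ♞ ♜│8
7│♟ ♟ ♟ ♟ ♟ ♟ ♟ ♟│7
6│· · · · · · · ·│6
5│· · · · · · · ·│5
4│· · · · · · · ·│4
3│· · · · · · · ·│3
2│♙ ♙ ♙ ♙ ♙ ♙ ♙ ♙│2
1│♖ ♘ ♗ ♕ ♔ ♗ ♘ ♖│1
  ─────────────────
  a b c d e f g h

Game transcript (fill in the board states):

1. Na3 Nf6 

  a b c d e f g h
  ─────────────────
8│♜ ♞ ♝ ♛ ♚ ♝ · ♜│8
7│♟ ♟ ♟ ♟ ♟ ♟ ♟ ♟│7
6│· · · · · ♞ · ·│6
5│· · · · · · · ·│5
4│· · · · · · · ·│4
3│♘ · · · · · · ·│3
2│♙ ♙ ♙ ♙ ♙ ♙ ♙ ♙│2
1│♖ · ♗ ♕ ♔ ♗ ♘ ♖│1
  ─────────────────
  a b c d e f g h

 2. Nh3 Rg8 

  a b c d e f g h
  ─────────────────
8│♜ ♞ ♝ ♛ ♚ ♝ ♜ ·│8
7│♟ ♟ ♟ ♟ ♟ ♟ ♟ ♟│7
6│· · · · · ♞ · ·│6
5│· · · · · · · ·│5
4│· · · · · · · ·│4
3│♘ · · · · · · ♘│3
2│♙ ♙ ♙ ♙ ♙ ♙ ♙ ♙│2
1│♖ · ♗ ♕ ♔ ♗ · ♖│1
  ─────────────────
  a b c d e f g h

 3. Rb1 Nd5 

  a b c d e f g h
  ─────────────────
8│♜ ♞ ♝ ♛ ♚ ♝ ♜ ·│8
7│♟ ♟ ♟ ♟ ♟ ♟ ♟ ♟│7
6│· · · · · · · ·│6
5│· · · ♞ · · · ·│5
4│· · · · · · · ·│4
3│♘ · · · · · · ♘│3
2│♙ ♙ ♙ ♙ ♙ ♙ ♙ ♙│2
1│· ♖ ♗ ♕ ♔ ♗ · ♖│1
  ─────────────────
  a b c d e f g h



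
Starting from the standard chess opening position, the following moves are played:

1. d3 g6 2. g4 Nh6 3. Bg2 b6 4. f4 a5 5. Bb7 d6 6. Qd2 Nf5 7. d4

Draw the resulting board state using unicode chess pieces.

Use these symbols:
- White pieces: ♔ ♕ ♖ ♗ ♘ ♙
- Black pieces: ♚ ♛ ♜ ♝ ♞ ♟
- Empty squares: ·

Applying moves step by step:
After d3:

♜ ♞ ♝ ♛ ♚ ♝ ♞ ♜
♟ ♟ ♟ ♟ ♟ ♟ ♟ ♟
· · · · · · · ·
· · · · · · · ·
· · · · · · · ·
· · · ♙ · · · ·
♙ ♙ ♙ · ♙ ♙ ♙ ♙
♖ ♘ ♗ ♕ ♔ ♗ ♘ ♖


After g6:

♜ ♞ ♝ ♛ ♚ ♝ ♞ ♜
♟ ♟ ♟ ♟ ♟ ♟ · ♟
· · · · · · ♟ ·
· · · · · · · ·
· · · · · · · ·
· · · ♙ · · · ·
♙ ♙ ♙ · ♙ ♙ ♙ ♙
♖ ♘ ♗ ♕ ♔ ♗ ♘ ♖


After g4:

♜ ♞ ♝ ♛ ♚ ♝ ♞ ♜
♟ ♟ ♟ ♟ ♟ ♟ · ♟
· · · · · · ♟ ·
· · · · · · · ·
· · · · · · ♙ ·
· · · ♙ · · · ·
♙ ♙ ♙ · ♙ ♙ · ♙
♖ ♘ ♗ ♕ ♔ ♗ ♘ ♖


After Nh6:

♜ ♞ ♝ ♛ ♚ ♝ · ♜
♟ ♟ ♟ ♟ ♟ ♟ · ♟
· · · · · · ♟ ♞
· · · · · · · ·
· · · · · · ♙ ·
· · · ♙ · · · ·
♙ ♙ ♙ · ♙ ♙ · ♙
♖ ♘ ♗ ♕ ♔ ♗ ♘ ♖


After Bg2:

♜ ♞ ♝ ♛ ♚ ♝ · ♜
♟ ♟ ♟ ♟ ♟ ♟ · ♟
· · · · · · ♟ ♞
· · · · · · · ·
· · · · · · ♙ ·
· · · ♙ · · · ·
♙ ♙ ♙ · ♙ ♙ ♗ ♙
♖ ♘ ♗ ♕ ♔ · ♘ ♖


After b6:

♜ ♞ ♝ ♛ ♚ ♝ · ♜
♟ · ♟ ♟ ♟ ♟ · ♟
· ♟ · · · · ♟ ♞
· · · · · · · ·
· · · · · · ♙ ·
· · · ♙ · · · ·
♙ ♙ ♙ · ♙ ♙ ♗ ♙
♖ ♘ ♗ ♕ ♔ · ♘ ♖


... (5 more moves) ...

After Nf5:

♜ ♞ ♝ ♛ ♚ ♝ · ♜
· ♗ ♟ · ♟ ♟ · ♟
· ♟ · ♟ · · ♟ ·
♟ · · · · ♞ · ·
· · · · · ♙ ♙ ·
· · · ♙ · · · ·
♙ ♙ ♙ ♕ ♙ · · ♙
♖ ♘ ♗ · ♔ · ♘ ♖


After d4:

♜ ♞ ♝ ♛ ♚ ♝ · ♜
· ♗ ♟ · ♟ ♟ · ♟
· ♟ · ♟ · · ♟ ·
♟ · · · · ♞ · ·
· · · ♙ · ♙ ♙ ·
· · · · · · · ·
♙ ♙ ♙ ♕ ♙ · · ♙
♖ ♘ ♗ · ♔ · ♘ ♖



  a b c d e f g h
  ─────────────────
8│♜ ♞ ♝ ♛ ♚ ♝ · ♜│8
7│· ♗ ♟ · ♟ ♟ · ♟│7
6│· ♟ · ♟ · · ♟ ·│6
5│♟ · · · · ♞ · ·│5
4│· · · ♙ · ♙ ♙ ·│4
3│· · · · · · · ·│3
2│♙ ♙ ♙ ♕ ♙ · · ♙│2
1│♖ ♘ ♗ · ♔ · ♘ ♖│1
  ─────────────────
  a b c d e f g h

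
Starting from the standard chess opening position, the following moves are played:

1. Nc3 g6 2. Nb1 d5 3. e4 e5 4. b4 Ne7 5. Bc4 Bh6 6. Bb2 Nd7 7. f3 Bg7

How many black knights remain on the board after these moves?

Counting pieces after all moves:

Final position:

  a b c d e f g h
  ─────────────────
8│♜ · ♝ ♛ ♚ · · ♜│8
7│♟ ♟ ♟ ♞ ♞ ♟ ♝ ♟│7
6│· · · · · · ♟ ·│6
5│· · · ♟ ♟ · · ·│5
4│· ♙ ♗ · ♙ · · ·│4
3│· · · · · ♙ · ·│3
2│♙ ♗ ♙ ♙ · · ♙ ♙│2
1│♖ ♘ · ♕ ♔ · ♘ ♖│1
  ─────────────────
  a b c d e f g h


2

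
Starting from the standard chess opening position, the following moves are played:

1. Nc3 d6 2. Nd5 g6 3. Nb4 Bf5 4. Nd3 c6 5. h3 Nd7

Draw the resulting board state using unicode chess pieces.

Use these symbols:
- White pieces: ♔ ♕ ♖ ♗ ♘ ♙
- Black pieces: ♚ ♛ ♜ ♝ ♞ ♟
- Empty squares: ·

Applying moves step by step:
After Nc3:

♜ ♞ ♝ ♛ ♚ ♝ ♞ ♜
♟ ♟ ♟ ♟ ♟ ♟ ♟ ♟
· · · · · · · ·
· · · · · · · ·
· · · · · · · ·
· · ♘ · · · · ·
♙ ♙ ♙ ♙ ♙ ♙ ♙ ♙
♖ · ♗ ♕ ♔ ♗ ♘ ♖


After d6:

♜ ♞ ♝ ♛ ♚ ♝ ♞ ♜
♟ ♟ ♟ · ♟ ♟ ♟ ♟
· · · ♟ · · · ·
· · · · · · · ·
· · · · · · · ·
· · ♘ · · · · ·
♙ ♙ ♙ ♙ ♙ ♙ ♙ ♙
♖ · ♗ ♕ ♔ ♗ ♘ ♖


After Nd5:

♜ ♞ ♝ ♛ ♚ ♝ ♞ ♜
♟ ♟ ♟ · ♟ ♟ ♟ ♟
· · · ♟ · · · ·
· · · ♘ · · · ·
· · · · · · · ·
· · · · · · · ·
♙ ♙ ♙ ♙ ♙ ♙ ♙ ♙
♖ · ♗ ♕ ♔ ♗ ♘ ♖


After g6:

♜ ♞ ♝ ♛ ♚ ♝ ♞ ♜
♟ ♟ ♟ · ♟ ♟ · ♟
· · · ♟ · · ♟ ·
· · · ♘ · · · ·
· · · · · · · ·
· · · · · · · ·
♙ ♙ ♙ ♙ ♙ ♙ ♙ ♙
♖ · ♗ ♕ ♔ ♗ ♘ ♖


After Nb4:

♜ ♞ ♝ ♛ ♚ ♝ ♞ ♜
♟ ♟ ♟ · ♟ ♟ · ♟
· · · ♟ · · ♟ ·
· · · · · · · ·
· ♘ · · · · · ·
· · · · · · · ·
♙ ♙ ♙ ♙ ♙ ♙ ♙ ♙
♖ · ♗ ♕ ♔ ♗ ♘ ♖


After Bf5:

♜ ♞ · ♛ ♚ ♝ ♞ ♜
♟ ♟ ♟ · ♟ ♟ · ♟
· · · ♟ · · ♟ ·
· · · · · ♝ · ·
· ♘ · · · · · ·
· · · · · · · ·
♙ ♙ ♙ ♙ ♙ ♙ ♙ ♙
♖ · ♗ ♕ ♔ ♗ ♘ ♖


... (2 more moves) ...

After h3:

♜ ♞ · ♛ ♚ ♝ ♞ ♜
♟ ♟ · · ♟ ♟ · ♟
· · ♟ ♟ · · ♟ ·
· · · · · ♝ · ·
· · · · · · · ·
· · · ♘ · · · ♙
♙ ♙ ♙ ♙ ♙ ♙ ♙ ·
♖ · ♗ ♕ ♔ ♗ ♘ ♖


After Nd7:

♜ · · ♛ ♚ ♝ ♞ ♜
♟ ♟ · ♞ ♟ ♟ · ♟
· · ♟ ♟ · · ♟ ·
· · · · · ♝ · ·
· · · · · · · ·
· · · ♘ · · · ♙
♙ ♙ ♙ ♙ ♙ ♙ ♙ ·
♖ · ♗ ♕ ♔ ♗ ♘ ♖



  a b c d e f g h
  ─────────────────
8│♜ · · ♛ ♚ ♝ ♞ ♜│8
7│♟ ♟ · ♞ ♟ ♟ · ♟│7
6│· · ♟ ♟ · · ♟ ·│6
5│· · · · · ♝ · ·│5
4│· · · · · · · ·│4
3│· · · ♘ · · · ♙│3
2│♙ ♙ ♙ ♙ ♙ ♙ ♙ ·│2
1│♖ · ♗ ♕ ♔ ♗ ♘ ♖│1
  ─────────────────
  a b c d e f g h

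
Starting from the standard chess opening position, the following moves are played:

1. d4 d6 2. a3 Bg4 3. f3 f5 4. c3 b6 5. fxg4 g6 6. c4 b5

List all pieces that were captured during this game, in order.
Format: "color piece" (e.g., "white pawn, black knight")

Tracking captures:
  fxg4: captured black bishop

black bishop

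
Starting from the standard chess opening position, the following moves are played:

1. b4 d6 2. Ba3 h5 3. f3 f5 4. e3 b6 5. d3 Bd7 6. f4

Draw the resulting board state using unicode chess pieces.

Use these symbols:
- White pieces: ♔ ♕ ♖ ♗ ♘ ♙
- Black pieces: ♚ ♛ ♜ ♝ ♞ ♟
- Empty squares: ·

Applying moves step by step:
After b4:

♜ ♞ ♝ ♛ ♚ ♝ ♞ ♜
♟ ♟ ♟ ♟ ♟ ♟ ♟ ♟
· · · · · · · ·
· · · · · · · ·
· ♙ · · · · · ·
· · · · · · · ·
♙ · ♙ ♙ ♙ ♙ ♙ ♙
♖ ♘ ♗ ♕ ♔ ♗ ♘ ♖


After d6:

♜ ♞ ♝ ♛ ♚ ♝ ♞ ♜
♟ ♟ ♟ · ♟ ♟ ♟ ♟
· · · ♟ · · · ·
· · · · · · · ·
· ♙ · · · · · ·
· · · · · · · ·
♙ · ♙ ♙ ♙ ♙ ♙ ♙
♖ ♘ ♗ ♕ ♔ ♗ ♘ ♖


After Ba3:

♜ ♞ ♝ ♛ ♚ ♝ ♞ ♜
♟ ♟ ♟ · ♟ ♟ ♟ ♟
· · · ♟ · · · ·
· · · · · · · ·
· ♙ · · · · · ·
♗ · · · · · · ·
♙ · ♙ ♙ ♙ ♙ ♙ ♙
♖ ♘ · ♕ ♔ ♗ ♘ ♖


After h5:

♜ ♞ ♝ ♛ ♚ ♝ ♞ ♜
♟ ♟ ♟ · ♟ ♟ ♟ ·
· · · ♟ · · · ·
· · · · · · · ♟
· ♙ · · · · · ·
♗ · · · · · · ·
♙ · ♙ ♙ ♙ ♙ ♙ ♙
♖ ♘ · ♕ ♔ ♗ ♘ ♖


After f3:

♜ ♞ ♝ ♛ ♚ ♝ ♞ ♜
♟ ♟ ♟ · ♟ ♟ ♟ ·
· · · ♟ · · · ·
· · · · · · · ♟
· ♙ · · · · · ·
♗ · · · · ♙ · ·
♙ · ♙ ♙ ♙ · ♙ ♙
♖ ♘ · ♕ ♔ ♗ ♘ ♖


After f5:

♜ ♞ ♝ ♛ ♚ ♝ ♞ ♜
♟ ♟ ♟ · ♟ · ♟ ·
· · · ♟ · · · ·
· · · · · ♟ · ♟
· ♙ · · · · · ·
♗ · · · · ♙ · ·
♙ · ♙ ♙ ♙ · ♙ ♙
♖ ♘ · ♕ ♔ ♗ ♘ ♖


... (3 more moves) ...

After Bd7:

♜ ♞ · ♛ ♚ ♝ ♞ ♜
♟ · ♟ ♝ ♟ · ♟ ·
· ♟ · ♟ · · · ·
· · · · · ♟ · ♟
· ♙ · · · · · ·
♗ · · ♙ ♙ ♙ · ·
♙ · ♙ · · · ♙ ♙
♖ ♘ · ♕ ♔ ♗ ♘ ♖


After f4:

♜ ♞ · ♛ ♚ ♝ ♞ ♜
♟ · ♟ ♝ ♟ · ♟ ·
· ♟ · ♟ · · · ·
· · · · · ♟ · ♟
· ♙ · · · ♙ · ·
♗ · · ♙ ♙ · · ·
♙ · ♙ · · · ♙ ♙
♖ ♘ · ♕ ♔ ♗ ♘ ♖



  a b c d e f g h
  ─────────────────
8│♜ ♞ · ♛ ♚ ♝ ♞ ♜│8
7│♟ · ♟ ♝ ♟ · ♟ ·│7
6│· ♟ · ♟ · · · ·│6
5│· · · · · ♟ · ♟│5
4│· ♙ · · · ♙ · ·│4
3│♗ · · ♙ ♙ · · ·│3
2│♙ · ♙ · · · ♙ ♙│2
1│♖ ♘ · ♕ ♔ ♗ ♘ ♖│1
  ─────────────────
  a b c d e f g h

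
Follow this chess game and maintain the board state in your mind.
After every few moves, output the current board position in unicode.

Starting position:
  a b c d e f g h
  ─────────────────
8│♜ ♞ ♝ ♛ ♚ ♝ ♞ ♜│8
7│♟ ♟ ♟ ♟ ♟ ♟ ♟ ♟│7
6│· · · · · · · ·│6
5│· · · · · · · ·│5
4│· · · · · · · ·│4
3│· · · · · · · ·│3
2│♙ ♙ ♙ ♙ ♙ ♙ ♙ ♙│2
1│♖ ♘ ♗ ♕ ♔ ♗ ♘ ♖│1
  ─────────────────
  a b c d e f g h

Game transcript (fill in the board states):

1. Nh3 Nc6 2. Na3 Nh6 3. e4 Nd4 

  a b c d e f g h
  ─────────────────
8│♜ · ♝ ♛ ♚ ♝ · ♜│8
7│♟ ♟ ♟ ♟ ♟ ♟ ♟ ♟│7
6│· · · · · · · ♞│6
5│· · · · · · · ·│5
4│· · · ♞ ♙ · · ·│4
3│♘ · · · · · · ♘│3
2│♙ ♙ ♙ ♙ · ♙ ♙ ♙│2
1│♖ · ♗ ♕ ♔ ♗ · ♖│1
  ─────────────────
  a b c d e f g h

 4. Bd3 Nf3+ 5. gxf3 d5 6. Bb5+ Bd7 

  a b c d e f g h
  ─────────────────
8│♜ · · ♛ ♚ ♝ · ♜│8
7│♟ ♟ ♟ ♝ ♟ ♟ ♟ ♟│7
6│· · · · · · · ♞│6
5│· ♗ · ♟ · · · ·│5
4│· · · · ♙ · · ·│4
3│♘ · · · · ♙ · ♘│3
2│♙ ♙ ♙ ♙ · ♙ · ♙│2
1│♖ · ♗ ♕ ♔ · · ♖│1
  ─────────────────
  a b c d e f g h

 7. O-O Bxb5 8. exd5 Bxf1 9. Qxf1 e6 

  a b c d e f g h
  ─────────────────
8│♜ · · ♛ ♚ ♝ · ♜│8
7│♟ ♟ ♟ · · ♟ ♟ ♟│7
6│· · · · ♟ · · ♞│6
5│· · · ♙ · · · ·│5
4│· · · · · · · ·│4
3│♘ · · · · ♙ · ♘│3
2│♙ ♙ ♙ ♙ · ♙ · ♙│2
1│♖ · ♗ · · ♕ ♔ ·│1
  ─────────────────
  a b c d e f g h

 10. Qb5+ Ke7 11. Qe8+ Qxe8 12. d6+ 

  a b c d e f g h
  ─────────────────
8│♜ · · · ♛ ♝ · ♜│8
7│♟ ♟ ♟ · ♚ ♟ ♟ ♟│7
6│· · · ♙ ♟ · · ♞│6
5│· · · · · · · ·│5
4│· · · · · · · ·│4
3│♘ · · · · ♙ · ♘│3
2│♙ ♙ ♙ ♙ · ♙ · ♙│2
1│♖ · ♗ · · · ♔ ·│1
  ─────────────────
  a b c d e f g h


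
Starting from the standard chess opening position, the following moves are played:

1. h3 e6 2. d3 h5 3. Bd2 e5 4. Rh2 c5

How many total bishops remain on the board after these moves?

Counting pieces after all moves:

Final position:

  a b c d e f g h
  ─────────────────
8│♜ ♞ ♝ ♛ ♚ ♝ ♞ ♜│8
7│♟ ♟ · ♟ · ♟ ♟ ·│7
6│· · · · · · · ·│6
5│· · ♟ · ♟ · · ♟│5
4│· · · · · · · ·│4
3│· · · ♙ · · · ♙│3
2│♙ ♙ ♙ ♗ ♙ ♙ ♙ ♖│2
1│♖ ♘ · ♕ ♔ ♗ ♘ ·│1
  ─────────────────
  a b c d e f g h


4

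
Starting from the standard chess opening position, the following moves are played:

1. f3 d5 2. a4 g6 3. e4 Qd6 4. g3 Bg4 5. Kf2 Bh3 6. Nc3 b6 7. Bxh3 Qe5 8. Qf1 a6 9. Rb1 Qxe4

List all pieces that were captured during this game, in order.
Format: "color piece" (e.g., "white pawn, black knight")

Tracking captures:
  Bxh3: captured black bishop
  Qxe4: captured white pawn

black bishop, white pawn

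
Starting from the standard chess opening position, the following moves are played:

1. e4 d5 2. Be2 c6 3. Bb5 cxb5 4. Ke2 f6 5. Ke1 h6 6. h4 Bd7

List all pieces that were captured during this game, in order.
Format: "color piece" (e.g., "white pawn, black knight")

Tracking captures:
  cxb5: captured white bishop

white bishop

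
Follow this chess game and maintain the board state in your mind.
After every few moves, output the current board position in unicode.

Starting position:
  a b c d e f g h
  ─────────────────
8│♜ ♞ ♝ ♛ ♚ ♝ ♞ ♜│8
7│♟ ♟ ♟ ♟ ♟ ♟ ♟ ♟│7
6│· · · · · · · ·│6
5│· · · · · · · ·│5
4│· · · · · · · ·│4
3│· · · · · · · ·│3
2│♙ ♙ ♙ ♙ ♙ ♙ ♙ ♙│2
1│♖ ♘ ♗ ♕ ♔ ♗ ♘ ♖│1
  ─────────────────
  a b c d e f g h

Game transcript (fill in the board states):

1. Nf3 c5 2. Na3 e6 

  a b c d e f g h
  ─────────────────
8│♜ ♞ ♝ ♛ ♚ ♝ ♞ ♜│8
7│♟ ♟ · ♟ · ♟ ♟ ♟│7
6│· · · · ♟ · · ·│6
5│· · ♟ · · · · ·│5
4│· · · · · · · ·│4
3│♘ · · · · ♘ · ·│3
2│♙ ♙ ♙ ♙ ♙ ♙ ♙ ♙│2
1│♖ · ♗ ♕ ♔ ♗ · ♖│1
  ─────────────────
  a b c d e f g h

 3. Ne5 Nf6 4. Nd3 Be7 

  a b c d e f g h
  ─────────────────
8│♜ ♞ ♝ ♛ ♚ · · ♜│8
7│♟ ♟ · ♟ ♝ ♟ ♟ ♟│7
6│· · · · ♟ ♞ · ·│6
5│· · ♟ · · · · ·│5
4│· · · · · · · ·│4
3│♘ · · ♘ · · · ·│3
2│♙ ♙ ♙ ♙ ♙ ♙ ♙ ♙│2
1│♖ · ♗ ♕ ♔ ♗ · ♖│1
  ─────────────────
  a b c d e f g h

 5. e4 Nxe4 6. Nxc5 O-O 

  a b c d e f g h
  ─────────────────
8│♜ ♞ ♝ ♛ · ♜ ♚ ·│8
7│♟ ♟ · ♟ ♝ ♟ ♟ ♟│7
6│· · · · ♟ · · ·│6
5│· · ♘ · · · · ·│5
4│· · · · ♞ · · ·│4
3│♘ · · · · · · ·│3
2│♙ ♙ ♙ ♙ · ♙ ♙ ♙│2
1│♖ · ♗ ♕ ♔ ♗ · ♖│1
  ─────────────────
  a b c d e f g h

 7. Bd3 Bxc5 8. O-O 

  a b c d e f g h
  ─────────────────
8│♜ ♞ ♝ ♛ · ♜ ♚ ·│8
7│♟ ♟ · ♟ · ♟ ♟ ♟│7
6│· · · · ♟ · · ·│6
5│· · ♝ · · · · ·│5
4│· · · · ♞ · · ·│4
3│♘ · · ♗ · · · ·│3
2│♙ ♙ ♙ ♙ · ♙ ♙ ♙│2
1│♖ · ♗ ♕ · ♖ ♔ ·│1
  ─────────────────
  a b c d e f g h


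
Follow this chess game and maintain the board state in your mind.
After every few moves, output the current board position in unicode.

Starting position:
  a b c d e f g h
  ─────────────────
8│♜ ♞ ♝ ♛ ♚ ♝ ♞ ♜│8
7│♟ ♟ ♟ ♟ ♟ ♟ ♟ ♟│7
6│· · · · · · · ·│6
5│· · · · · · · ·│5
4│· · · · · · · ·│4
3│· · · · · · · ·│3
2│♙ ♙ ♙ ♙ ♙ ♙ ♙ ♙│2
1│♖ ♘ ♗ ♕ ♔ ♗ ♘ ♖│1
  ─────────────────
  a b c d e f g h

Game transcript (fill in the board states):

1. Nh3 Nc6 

  a b c d e f g h
  ─────────────────
8│♜ · ♝ ♛ ♚ ♝ ♞ ♜│8
7│♟ ♟ ♟ ♟ ♟ ♟ ♟ ♟│7
6│· · ♞ · · · · ·│6
5│· · · · · · · ·│5
4│· · · · · · · ·│4
3│· · · · · · · ♘│3
2│♙ ♙ ♙ ♙ ♙ ♙ ♙ ♙│2
1│♖ ♘ ♗ ♕ ♔ ♗ · ♖│1
  ─────────────────
  a b c d e f g h

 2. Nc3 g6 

  a b c d e f g h
  ─────────────────
8│♜ · ♝ ♛ ♚ ♝ ♞ ♜│8
7│♟ ♟ ♟ ♟ ♟ ♟ · ♟│7
6│· · ♞ · · · ♟ ·│6
5│· · · · · · · ·│5
4│· · · · · · · ·│4
3│· · ♘ · · · · ♘│3
2│♙ ♙ ♙ ♙ ♙ ♙ ♙ ♙│2
1│♖ · ♗ ♕ ♔ ♗ · ♖│1
  ─────────────────
  a b c d e f g h

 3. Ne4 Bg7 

  a b c d e f g h
  ─────────────────
8│♜ · ♝ ♛ ♚ · ♞ ♜│8
7│♟ ♟ ♟ ♟ ♟ ♟ ♝ ♟│7
6│· · ♞ · · · ♟ ·│6
5│· · · · · · · ·│5
4│· · · · ♘ · · ·│4
3│· · · · · · · ♘│3
2│♙ ♙ ♙ ♙ ♙ ♙ ♙ ♙│2
1│♖ · ♗ ♕ ♔ ♗ · ♖│1
  ─────────────────
  a b c d e f g h

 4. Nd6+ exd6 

  a b c d e f g h
  ─────────────────
8│♜ · ♝ ♛ ♚ · ♞ ♜│8
7│♟ ♟ ♟ ♟ · ♟ ♝ ♟│7
6│· · ♞ ♟ · · ♟ ·│6
5│· · · · · · · ·│5
4│· · · · · · · ·│4
3│· · · · · · · ♘│3
2│♙ ♙ ♙ ♙ ♙ ♙ ♙ ♙│2
1│♖ · ♗ ♕ ♔ ♗ · ♖│1
  ─────────────────
  a b c d e f g h

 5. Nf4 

  a b c d e f g h
  ─────────────────
8│♜ · ♝ ♛ ♚ · ♞ ♜│8
7│♟ ♟ ♟ ♟ · ♟ ♝ ♟│7
6│· · ♞ ♟ · · ♟ ·│6
5│· · · · · · · ·│5
4│· · · · · ♘ · ·│4
3│· · · · · · · ·│3
2│♙ ♙ ♙ ♙ ♙ ♙ ♙ ♙│2
1│♖ · ♗ ♕ ♔ ♗ · ♖│1
  ─────────────────
  a b c d e f g h


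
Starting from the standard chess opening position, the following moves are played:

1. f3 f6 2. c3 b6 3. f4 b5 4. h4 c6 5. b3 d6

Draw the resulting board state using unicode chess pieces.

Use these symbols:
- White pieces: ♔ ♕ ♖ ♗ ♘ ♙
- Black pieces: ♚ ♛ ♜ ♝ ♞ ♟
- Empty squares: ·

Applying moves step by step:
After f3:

♜ ♞ ♝ ♛ ♚ ♝ ♞ ♜
♟ ♟ ♟ ♟ ♟ ♟ ♟ ♟
· · · · · · · ·
· · · · · · · ·
· · · · · · · ·
· · · · · ♙ · ·
♙ ♙ ♙ ♙ ♙ · ♙ ♙
♖ ♘ ♗ ♕ ♔ ♗ ♘ ♖


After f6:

♜ ♞ ♝ ♛ ♚ ♝ ♞ ♜
♟ ♟ ♟ ♟ ♟ · ♟ ♟
· · · · · ♟ · ·
· · · · · · · ·
· · · · · · · ·
· · · · · ♙ · ·
♙ ♙ ♙ ♙ ♙ · ♙ ♙
♖ ♘ ♗ ♕ ♔ ♗ ♘ ♖


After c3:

♜ ♞ ♝ ♛ ♚ ♝ ♞ ♜
♟ ♟ ♟ ♟ ♟ · ♟ ♟
· · · · · ♟ · ·
· · · · · · · ·
· · · · · · · ·
· · ♙ · · ♙ · ·
♙ ♙ · ♙ ♙ · ♙ ♙
♖ ♘ ♗ ♕ ♔ ♗ ♘ ♖


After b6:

♜ ♞ ♝ ♛ ♚ ♝ ♞ ♜
♟ · ♟ ♟ ♟ · ♟ ♟
· ♟ · · · ♟ · ·
· · · · · · · ·
· · · · · · · ·
· · ♙ · · ♙ · ·
♙ ♙ · ♙ ♙ · ♙ ♙
♖ ♘ ♗ ♕ ♔ ♗ ♘ ♖


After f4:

♜ ♞ ♝ ♛ ♚ ♝ ♞ ♜
♟ · ♟ ♟ ♟ · ♟ ♟
· ♟ · · · ♟ · ·
· · · · · · · ·
· · · · · ♙ · ·
· · ♙ · · · · ·
♙ ♙ · ♙ ♙ · ♙ ♙
♖ ♘ ♗ ♕ ♔ ♗ ♘ ♖


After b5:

♜ ♞ ♝ ♛ ♚ ♝ ♞ ♜
♟ · ♟ ♟ ♟ · ♟ ♟
· · · · · ♟ · ·
· ♟ · · · · · ·
· · · · · ♙ · ·
· · ♙ · · · · ·
♙ ♙ · ♙ ♙ · ♙ ♙
♖ ♘ ♗ ♕ ♔ ♗ ♘ ♖


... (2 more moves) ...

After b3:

♜ ♞ ♝ ♛ ♚ ♝ ♞ ♜
♟ · · ♟ ♟ · ♟ ♟
· · ♟ · · ♟ · ·
· ♟ · · · · · ·
· · · · · ♙ · ♙
· ♙ ♙ · · · · ·
♙ · · ♙ ♙ · ♙ ·
♖ ♘ ♗ ♕ ♔ ♗ ♘ ♖


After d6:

♜ ♞ ♝ ♛ ♚ ♝ ♞ ♜
♟ · · · ♟ · ♟ ♟
· · ♟ ♟ · ♟ · ·
· ♟ · · · · · ·
· · · · · ♙ · ♙
· ♙ ♙ · · · · ·
♙ · · ♙ ♙ · ♙ ·
♖ ♘ ♗ ♕ ♔ ♗ ♘ ♖



  a b c d e f g h
  ─────────────────
8│♜ ♞ ♝ ♛ ♚ ♝ ♞ ♜│8
7│♟ · · · ♟ · ♟ ♟│7
6│· · ♟ ♟ · ♟ · ·│6
5│· ♟ · · · · · ·│5
4│· · · · · ♙ · ♙│4
3│· ♙ ♙ · · · · ·│3
2│♙ · · ♙ ♙ · ♙ ·│2
1│♖ ♘ ♗ ♕ ♔ ♗ ♘ ♖│1
  ─────────────────
  a b c d e f g h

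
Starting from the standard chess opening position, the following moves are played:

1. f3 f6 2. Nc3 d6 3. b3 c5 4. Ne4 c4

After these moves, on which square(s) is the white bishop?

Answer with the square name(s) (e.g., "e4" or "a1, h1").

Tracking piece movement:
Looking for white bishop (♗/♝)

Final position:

  a b c d e f g h
  ─────────────────
8│♜ ♞ ♝ ♛ ♚ ♝ ♞ ♜│8
7│♟ ♟ · · ♟ · ♟ ♟│7
6│· · · ♟ · ♟ · ·│6
5│· · · · · · · ·│5
4│· · ♟ · ♘ · · ·│4
3│· ♙ · · · ♙ · ·│3
2│♙ · ♙ ♙ ♙ · ♙ ♙│2
1│♖ · ♗ ♕ ♔ ♗ ♘ ♖│1
  ─────────────────
  a b c d e f g h


c1, f1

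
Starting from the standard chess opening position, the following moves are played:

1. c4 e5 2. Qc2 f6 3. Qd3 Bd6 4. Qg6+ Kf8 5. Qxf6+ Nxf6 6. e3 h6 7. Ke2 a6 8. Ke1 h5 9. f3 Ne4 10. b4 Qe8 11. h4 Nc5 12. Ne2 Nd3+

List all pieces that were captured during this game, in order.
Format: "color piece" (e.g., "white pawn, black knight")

Tracking captures:
  Qxf6+: captured black pawn
  Nxf6: captured white queen

black pawn, white queen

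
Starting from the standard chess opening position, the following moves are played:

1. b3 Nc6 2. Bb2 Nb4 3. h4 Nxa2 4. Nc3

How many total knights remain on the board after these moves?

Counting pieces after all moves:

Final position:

  a b c d e f g h
  ─────────────────
8│♜ · ♝ ♛ ♚ ♝ ♞ ♜│8
7│♟ ♟ ♟ ♟ ♟ ♟ ♟ ♟│7
6│· · · · · · · ·│6
5│· · · · · · · ·│5
4│· · · · · · · ♙│4
3│· ♙ ♘ · · · · ·│3
2│♞ ♗ ♙ ♙ ♙ ♙ ♙ ·│2
1│♖ · · ♕ ♔ ♗ ♘ ♖│1
  ─────────────────
  a b c d e f g h


4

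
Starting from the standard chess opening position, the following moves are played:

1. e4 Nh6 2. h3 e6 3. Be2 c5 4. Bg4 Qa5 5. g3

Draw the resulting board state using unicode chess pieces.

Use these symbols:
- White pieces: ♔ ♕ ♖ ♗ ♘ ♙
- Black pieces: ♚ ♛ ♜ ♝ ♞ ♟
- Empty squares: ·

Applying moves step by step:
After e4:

♜ ♞ ♝ ♛ ♚ ♝ ♞ ♜
♟ ♟ ♟ ♟ ♟ ♟ ♟ ♟
· · · · · · · ·
· · · · · · · ·
· · · · ♙ · · ·
· · · · · · · ·
♙ ♙ ♙ ♙ · ♙ ♙ ♙
♖ ♘ ♗ ♕ ♔ ♗ ♘ ♖


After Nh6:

♜ ♞ ♝ ♛ ♚ ♝ · ♜
♟ ♟ ♟ ♟ ♟ ♟ ♟ ♟
· · · · · · · ♞
· · · · · · · ·
· · · · ♙ · · ·
· · · · · · · ·
♙ ♙ ♙ ♙ · ♙ ♙ ♙
♖ ♘ ♗ ♕ ♔ ♗ ♘ ♖


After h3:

♜ ♞ ♝ ♛ ♚ ♝ · ♜
♟ ♟ ♟ ♟ ♟ ♟ ♟ ♟
· · · · · · · ♞
· · · · · · · ·
· · · · ♙ · · ·
· · · · · · · ♙
♙ ♙ ♙ ♙ · ♙ ♙ ·
♖ ♘ ♗ ♕ ♔ ♗ ♘ ♖


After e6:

♜ ♞ ♝ ♛ ♚ ♝ · ♜
♟ ♟ ♟ ♟ · ♟ ♟ ♟
· · · · ♟ · · ♞
· · · · · · · ·
· · · · ♙ · · ·
· · · · · · · ♙
♙ ♙ ♙ ♙ · ♙ ♙ ·
♖ ♘ ♗ ♕ ♔ ♗ ♘ ♖


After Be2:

♜ ♞ ♝ ♛ ♚ ♝ · ♜
♟ ♟ ♟ ♟ · ♟ ♟ ♟
· · · · ♟ · · ♞
· · · · · · · ·
· · · · ♙ · · ·
· · · · · · · ♙
♙ ♙ ♙ ♙ ♗ ♙ ♙ ·
♖ ♘ ♗ ♕ ♔ · ♘ ♖


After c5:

♜ ♞ ♝ ♛ ♚ ♝ · ♜
♟ ♟ · ♟ · ♟ ♟ ♟
· · · · ♟ · · ♞
· · ♟ · · · · ·
· · · · ♙ · · ·
· · · · · · · ♙
♙ ♙ ♙ ♙ ♗ ♙ ♙ ·
♖ ♘ ♗ ♕ ♔ · ♘ ♖


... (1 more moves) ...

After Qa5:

♜ ♞ ♝ · ♚ ♝ · ♜
♟ ♟ · ♟ · ♟ ♟ ♟
· · · · ♟ · · ♞
♛ · ♟ · · · · ·
· · · · ♙ · ♗ ·
· · · · · · · ♙
♙ ♙ ♙ ♙ · ♙ ♙ ·
♖ ♘ ♗ ♕ ♔ · ♘ ♖


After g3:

♜ ♞ ♝ · ♚ ♝ · ♜
♟ ♟ · ♟ · ♟ ♟ ♟
· · · · ♟ · · ♞
♛ · ♟ · · · · ·
· · · · ♙ · ♗ ·
· · · · · · ♙ ♙
♙ ♙ ♙ ♙ · ♙ · ·
♖ ♘ ♗ ♕ ♔ · ♘ ♖



  a b c d e f g h
  ─────────────────
8│♜ ♞ ♝ · ♚ ♝ · ♜│8
7│♟ ♟ · ♟ · ♟ ♟ ♟│7
6│· · · · ♟ · · ♞│6
5│♛ · ♟ · · · · ·│5
4│· · · · ♙ · ♗ ·│4
3│· · · · · · ♙ ♙│3
2│♙ ♙ ♙ ♙ · ♙ · ·│2
1│♖ ♘ ♗ ♕ ♔ · ♘ ♖│1
  ─────────────────
  a b c d e f g h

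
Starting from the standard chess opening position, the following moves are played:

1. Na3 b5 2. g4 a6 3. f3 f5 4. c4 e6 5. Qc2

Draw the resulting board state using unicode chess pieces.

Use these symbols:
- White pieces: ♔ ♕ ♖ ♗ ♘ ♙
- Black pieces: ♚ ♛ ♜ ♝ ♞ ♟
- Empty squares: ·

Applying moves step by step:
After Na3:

♜ ♞ ♝ ♛ ♚ ♝ ♞ ♜
♟ ♟ ♟ ♟ ♟ ♟ ♟ ♟
· · · · · · · ·
· · · · · · · ·
· · · · · · · ·
♘ · · · · · · ·
♙ ♙ ♙ ♙ ♙ ♙ ♙ ♙
♖ · ♗ ♕ ♔ ♗ ♘ ♖


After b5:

♜ ♞ ♝ ♛ ♚ ♝ ♞ ♜
♟ · ♟ ♟ ♟ ♟ ♟ ♟
· · · · · · · ·
· ♟ · · · · · ·
· · · · · · · ·
♘ · · · · · · ·
♙ ♙ ♙ ♙ ♙ ♙ ♙ ♙
♖ · ♗ ♕ ♔ ♗ ♘ ♖


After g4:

♜ ♞ ♝ ♛ ♚ ♝ ♞ ♜
♟ · ♟ ♟ ♟ ♟ ♟ ♟
· · · · · · · ·
· ♟ · · · · · ·
· · · · · · ♙ ·
♘ · · · · · · ·
♙ ♙ ♙ ♙ ♙ ♙ · ♙
♖ · ♗ ♕ ♔ ♗ ♘ ♖


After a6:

♜ ♞ ♝ ♛ ♚ ♝ ♞ ♜
· · ♟ ♟ ♟ ♟ ♟ ♟
♟ · · · · · · ·
· ♟ · · · · · ·
· · · · · · ♙ ·
♘ · · · · · · ·
♙ ♙ ♙ ♙ ♙ ♙ · ♙
♖ · ♗ ♕ ♔ ♗ ♘ ♖


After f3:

♜ ♞ ♝ ♛ ♚ ♝ ♞ ♜
· · ♟ ♟ ♟ ♟ ♟ ♟
♟ · · · · · · ·
· ♟ · · · · · ·
· · · · · · ♙ ·
♘ · · · · ♙ · ·
♙ ♙ ♙ ♙ ♙ · · ♙
♖ · ♗ ♕ ♔ ♗ ♘ ♖


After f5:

♜ ♞ ♝ ♛ ♚ ♝ ♞ ♜
· · ♟ ♟ ♟ · ♟ ♟
♟ · · · · · · ·
· ♟ · · · ♟ · ·
· · · · · · ♙ ·
♘ · · · · ♙ · ·
♙ ♙ ♙ ♙ ♙ · · ♙
♖ · ♗ ♕ ♔ ♗ ♘ ♖


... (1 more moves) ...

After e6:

♜ ♞ ♝ ♛ ♚ ♝ ♞ ♜
· · ♟ ♟ · · ♟ ♟
♟ · · · ♟ · · ·
· ♟ · · · ♟ · ·
· · ♙ · · · ♙ ·
♘ · · · · ♙ · ·
♙ ♙ · ♙ ♙ · · ♙
♖ · ♗ ♕ ♔ ♗ ♘ ♖


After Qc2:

♜ ♞ ♝ ♛ ♚ ♝ ♞ ♜
· · ♟ ♟ · · ♟ ♟
♟ · · · ♟ · · ·
· ♟ · · · ♟ · ·
· · ♙ · · · ♙ ·
♘ · · · · ♙ · ·
♙ ♙ ♕ ♙ ♙ · · ♙
♖ · ♗ · ♔ ♗ ♘ ♖



  a b c d e f g h
  ─────────────────
8│♜ ♞ ♝ ♛ ♚ ♝ ♞ ♜│8
7│· · ♟ ♟ · · ♟ ♟│7
6│♟ · · · ♟ · · ·│6
5│· ♟ · · · ♟ · ·│5
4│· · ♙ · · · ♙ ·│4
3│♘ · · · · ♙ · ·│3
2│♙ ♙ ♕ ♙ ♙ · · ♙│2
1│♖ · ♗ · ♔ ♗ ♘ ♖│1
  ─────────────────
  a b c d e f g h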